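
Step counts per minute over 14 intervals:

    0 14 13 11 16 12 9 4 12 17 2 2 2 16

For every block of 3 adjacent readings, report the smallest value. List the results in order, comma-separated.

Sliding a size-3 window across the 14 values:
(0, 14, 13) → min 0
(14, 13, 11) → min 11
(13, 11, 16) → min 11
(11, 16, 12) → min 11
(16, 12, 9) → min 9
(12, 9, 4) → min 4
(9, 4, 12) → min 4
(4, 12, 17) → min 4
(12, 17, 2) → min 2
(17, 2, 2) → min 2
(2, 2, 2) → min 2
(2, 2, 16) → min 2

0, 11, 11, 11, 9, 4, 4, 4, 2, 2, 2, 2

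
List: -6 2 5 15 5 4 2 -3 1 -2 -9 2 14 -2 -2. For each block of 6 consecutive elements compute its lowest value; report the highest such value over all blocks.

Each size-6 window and its min:
[-6, 2, 5, 15, 5, 4] → min -6
[2, 5, 15, 5, 4, 2] → min 2
[5, 15, 5, 4, 2, -3] → min -3
[15, 5, 4, 2, -3, 1] → min -3
[5, 4, 2, -3, 1, -2] → min -3
[4, 2, -3, 1, -2, -9] → min -9
[2, -3, 1, -2, -9, 2] → min -9
[-3, 1, -2, -9, 2, 14] → min -9
[1, -2, -9, 2, 14, -2] → min -9
[-2, -9, 2, 14, -2, -2] → min -9
Highest of these is 2.

2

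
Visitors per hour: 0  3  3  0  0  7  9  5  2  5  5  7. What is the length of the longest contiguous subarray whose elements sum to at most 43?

11

[0] sum 0 len 1
[0, 3] sum 3 len 2
[0, 3, 3] sum 6 len 3
[0, 3, 3, 0] sum 6 len 4
[0, 3, 3, 0, 0] sum 6 len 5
[0, 3, 3, 0, 0, 7] sum 13 len 6
[0, 3, 3, 0, 0, 7, 9] sum 22 len 7
[0, 3, 3, 0, 0, 7, 9, 5] sum 27 len 8
[0, 3, 3, 0, 0, 7, 9, 5, 2] sum 29 len 9
[0, 3, 3, 0, 0, 7, 9, 5, 2, 5] sum 34 len 10
[0, 3, 3, 0, 0, 7, 9, 5, 2, 5, 5] sum 39 len 11
[3, 0, 0, 7, 9, 5, 2, 5, 5, 7] sum 43 len 10
Longest length seen: 11.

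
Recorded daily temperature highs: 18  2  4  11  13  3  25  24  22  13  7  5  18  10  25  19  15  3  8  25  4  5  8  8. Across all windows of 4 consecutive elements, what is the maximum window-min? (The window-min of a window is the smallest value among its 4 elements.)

Window mins for each of the 21 positions:
[18, 2, 4, 11] → min 2
[2, 4, 11, 13] → min 2
[4, 11, 13, 3] → min 3
[11, 13, 3, 25] → min 3
[13, 3, 25, 24] → min 3
[3, 25, 24, 22] → min 3
[25, 24, 22, 13] → min 13
[24, 22, 13, 7] → min 7
[22, 13, 7, 5] → min 5
[13, 7, 5, 18] → min 5
[7, 5, 18, 10] → min 5
[5, 18, 10, 25] → min 5
[18, 10, 25, 19] → min 10
[10, 25, 19, 15] → min 10
[25, 19, 15, 3] → min 3
[19, 15, 3, 8] → min 3
[15, 3, 8, 25] → min 3
[3, 8, 25, 4] → min 3
[8, 25, 4, 5] → min 4
[25, 4, 5, 8] → min 4
[4, 5, 8, 8] → min 4
Maximum of these is 13.

13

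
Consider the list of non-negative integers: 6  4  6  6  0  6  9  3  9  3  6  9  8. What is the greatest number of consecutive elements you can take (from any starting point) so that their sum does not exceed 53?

10

add 6: [6] sum 6, len 1
add 4: [6, 4] sum 10, len 2
add 6: [6, 4, 6] sum 16, len 3
add 6: [6, 4, 6, 6] sum 22, len 4
add 0: [6, 4, 6, 6, 0] sum 22, len 5
add 6: [6, 4, 6, 6, 0, 6] sum 28, len 6
add 9: [6, 4, 6, 6, 0, 6, 9] sum 37, len 7
add 3: [6, 4, 6, 6, 0, 6, 9, 3] sum 40, len 8
add 9: [6, 4, 6, 6, 0, 6, 9, 3, 9] sum 49, len 9
add 3: [6, 4, 6, 6, 0, 6, 9, 3, 9, 3] sum 52, len 10
add 6: [4, 6, 6, 0, 6, 9, 3, 9, 3, 6] sum 52, len 10
add 9: [6, 0, 6, 9, 3, 9, 3, 6, 9] sum 51, len 9
add 8: [0, 6, 9, 3, 9, 3, 6, 9, 8] sum 53, len 9
Longest length seen: 10.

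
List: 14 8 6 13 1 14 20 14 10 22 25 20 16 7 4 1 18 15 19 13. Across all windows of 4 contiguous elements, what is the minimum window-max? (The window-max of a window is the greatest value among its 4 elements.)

13

[14, 8, 6, 13] → max 14
[8, 6, 13, 1] → max 13
[6, 13, 1, 14] → max 14
[13, 1, 14, 20] → max 20
[1, 14, 20, 14] → max 20
[14, 20, 14, 10] → max 20
[20, 14, 10, 22] → max 22
[14, 10, 22, 25] → max 25
[10, 22, 25, 20] → max 25
[22, 25, 20, 16] → max 25
[25, 20, 16, 7] → max 25
[20, 16, 7, 4] → max 20
[16, 7, 4, 1] → max 16
[7, 4, 1, 18] → max 18
[4, 1, 18, 15] → max 18
[1, 18, 15, 19] → max 19
[18, 15, 19, 13] → max 19
Minimum of these is 13.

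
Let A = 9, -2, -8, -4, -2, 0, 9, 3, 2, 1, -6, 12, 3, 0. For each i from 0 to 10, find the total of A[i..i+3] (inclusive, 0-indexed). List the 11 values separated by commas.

-5, -16, -14, 3, 10, 14, 15, 0, 9, 10, 9

Sliding a size-4 window across the 14 values:
9 -2 -8 -4 → sum -5
-2 -8 -4 -2 → sum -16
-8 -4 -2 0 → sum -14
-4 -2 0 9 → sum 3
-2 0 9 3 → sum 10
0 9 3 2 → sum 14
9 3 2 1 → sum 15
3 2 1 -6 → sum 0
2 1 -6 12 → sum 9
1 -6 12 3 → sum 10
-6 12 3 0 → sum 9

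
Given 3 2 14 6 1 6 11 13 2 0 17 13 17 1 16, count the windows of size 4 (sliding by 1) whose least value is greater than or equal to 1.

8

(3, 2, 14, 6) → min 2  ≥ 1 ✓
(2, 14, 6, 1) → min 1  ≥ 1 ✓
(14, 6, 1, 6) → min 1  ≥ 1 ✓
(6, 1, 6, 11) → min 1  ≥ 1 ✓
(1, 6, 11, 13) → min 1  ≥ 1 ✓
(6, 11, 13, 2) → min 2  ≥ 1 ✓
(11, 13, 2, 0) → min 0
(13, 2, 0, 17) → min 0
(2, 0, 17, 13) → min 0
(0, 17, 13, 17) → min 0
(17, 13, 17, 1) → min 1  ≥ 1 ✓
(13, 17, 1, 16) → min 1  ≥ 1 ✓
8 windows satisfy the condition.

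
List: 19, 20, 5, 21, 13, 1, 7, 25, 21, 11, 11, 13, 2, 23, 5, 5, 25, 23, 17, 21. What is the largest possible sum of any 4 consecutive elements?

86

Window sums for each of the 17 positions:
19 20 5 21 → sum 65
20 5 21 13 → sum 59
5 21 13 1 → sum 40
21 13 1 7 → sum 42
13 1 7 25 → sum 46
1 7 25 21 → sum 54
7 25 21 11 → sum 64
25 21 11 11 → sum 68
21 11 11 13 → sum 56
11 11 13 2 → sum 37
11 13 2 23 → sum 49
13 2 23 5 → sum 43
2 23 5 5 → sum 35
23 5 5 25 → sum 58
5 5 25 23 → sum 58
5 25 23 17 → sum 70
25 23 17 21 → sum 86
Largest of these is 86.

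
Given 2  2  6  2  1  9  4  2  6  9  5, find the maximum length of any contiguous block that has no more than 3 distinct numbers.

[2] 1 distinct, len 1
[2, 2] 1 distinct, len 2
[2, 2, 6] 2 distinct, len 3
[2, 2, 6, 2] 2 distinct, len 4
[2, 2, 6, 2, 1] 3 distinct, len 5
[2, 1, 9] 3 distinct, len 3
[1, 9, 4] 3 distinct, len 3
[9, 4, 2] 3 distinct, len 3
[4, 2, 6] 3 distinct, len 3
[2, 6, 9] 3 distinct, len 3
[6, 9, 5] 3 distinct, len 3
Longest length with ≤3 distinct: 5.

5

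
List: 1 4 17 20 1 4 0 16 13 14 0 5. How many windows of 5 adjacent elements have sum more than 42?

5

[1, 4, 17, 20, 1] → sum 43  > 42 ✓
[4, 17, 20, 1, 4] → sum 46  > 42 ✓
[17, 20, 1, 4, 0] → sum 42
[20, 1, 4, 0, 16] → sum 41
[1, 4, 0, 16, 13] → sum 34
[4, 0, 16, 13, 14] → sum 47  > 42 ✓
[0, 16, 13, 14, 0] → sum 43  > 42 ✓
[16, 13, 14, 0, 5] → sum 48  > 42 ✓
5 windows satisfy the condition.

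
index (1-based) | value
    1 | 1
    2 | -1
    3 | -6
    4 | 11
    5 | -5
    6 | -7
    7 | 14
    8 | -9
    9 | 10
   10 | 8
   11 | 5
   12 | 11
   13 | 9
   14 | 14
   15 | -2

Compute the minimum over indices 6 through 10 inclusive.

-9

Elements at indices 6..10: -7, 14, -9, 10, 8
min(-7, 14, -9, 10, 8) = -9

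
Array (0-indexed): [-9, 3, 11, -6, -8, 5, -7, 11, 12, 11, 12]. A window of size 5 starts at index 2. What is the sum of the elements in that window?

-5

Elements at indices 2..6: 11, -6, -8, 5, -7
sum(11, -6, -8, 5, -7) = -5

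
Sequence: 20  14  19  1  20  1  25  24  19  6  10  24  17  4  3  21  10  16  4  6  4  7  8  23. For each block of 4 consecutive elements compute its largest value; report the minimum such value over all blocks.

7

[20, 14, 19, 1] → max 20
[14, 19, 1, 20] → max 20
[19, 1, 20, 1] → max 20
[1, 20, 1, 25] → max 25
[20, 1, 25, 24] → max 25
[1, 25, 24, 19] → max 25
[25, 24, 19, 6] → max 25
[24, 19, 6, 10] → max 24
[19, 6, 10, 24] → max 24
[6, 10, 24, 17] → max 24
[10, 24, 17, 4] → max 24
[24, 17, 4, 3] → max 24
[17, 4, 3, 21] → max 21
[4, 3, 21, 10] → max 21
[3, 21, 10, 16] → max 21
[21, 10, 16, 4] → max 21
[10, 16, 4, 6] → max 16
[16, 4, 6, 4] → max 16
[4, 6, 4, 7] → max 7
[6, 4, 7, 8] → max 8
[4, 7, 8, 23] → max 23
Minimum of these is 7.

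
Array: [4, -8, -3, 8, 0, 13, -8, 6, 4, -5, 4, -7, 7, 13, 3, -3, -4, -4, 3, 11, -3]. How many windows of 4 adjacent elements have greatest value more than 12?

8

4 -8 -3 8 → max 8
-8 -3 8 0 → max 8
-3 8 0 13 → max 13  > 12 ✓
8 0 13 -8 → max 13  > 12 ✓
0 13 -8 6 → max 13  > 12 ✓
13 -8 6 4 → max 13  > 12 ✓
-8 6 4 -5 → max 6
6 4 -5 4 → max 6
4 -5 4 -7 → max 4
-5 4 -7 7 → max 7
4 -7 7 13 → max 13  > 12 ✓
-7 7 13 3 → max 13  > 12 ✓
7 13 3 -3 → max 13  > 12 ✓
13 3 -3 -4 → max 13  > 12 ✓
3 -3 -4 -4 → max 3
-3 -4 -4 3 → max 3
-4 -4 3 11 → max 11
-4 3 11 -3 → max 11
8 windows satisfy the condition.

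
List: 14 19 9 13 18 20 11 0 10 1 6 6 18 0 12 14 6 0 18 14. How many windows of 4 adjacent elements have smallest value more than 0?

(14, 19, 9, 13) → min 9  > 0 ✓
(19, 9, 13, 18) → min 9  > 0 ✓
(9, 13, 18, 20) → min 9  > 0 ✓
(13, 18, 20, 11) → min 11  > 0 ✓
(18, 20, 11, 0) → min 0
(20, 11, 0, 10) → min 0
(11, 0, 10, 1) → min 0
(0, 10, 1, 6) → min 0
(10, 1, 6, 6) → min 1  > 0 ✓
(1, 6, 6, 18) → min 1  > 0 ✓
(6, 6, 18, 0) → min 0
(6, 18, 0, 12) → min 0
(18, 0, 12, 14) → min 0
(0, 12, 14, 6) → min 0
(12, 14, 6, 0) → min 0
(14, 6, 0, 18) → min 0
(6, 0, 18, 14) → min 0
6 windows satisfy the condition.

6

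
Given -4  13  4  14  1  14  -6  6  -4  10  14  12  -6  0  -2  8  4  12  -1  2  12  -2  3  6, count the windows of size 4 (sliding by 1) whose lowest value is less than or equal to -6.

[-4, 13, 4, 14] → min -4
[13, 4, 14, 1] → min 1
[4, 14, 1, 14] → min 1
[14, 1, 14, -6] → min -6  ≤ -6 ✓
[1, 14, -6, 6] → min -6  ≤ -6 ✓
[14, -6, 6, -4] → min -6  ≤ -6 ✓
[-6, 6, -4, 10] → min -6  ≤ -6 ✓
[6, -4, 10, 14] → min -4
[-4, 10, 14, 12] → min -4
[10, 14, 12, -6] → min -6  ≤ -6 ✓
[14, 12, -6, 0] → min -6  ≤ -6 ✓
[12, -6, 0, -2] → min -6  ≤ -6 ✓
[-6, 0, -2, 8] → min -6  ≤ -6 ✓
[0, -2, 8, 4] → min -2
[-2, 8, 4, 12] → min -2
[8, 4, 12, -1] → min -1
[4, 12, -1, 2] → min -1
[12, -1, 2, 12] → min -1
[-1, 2, 12, -2] → min -2
[2, 12, -2, 3] → min -2
[12, -2, 3, 6] → min -2
8 windows satisfy the condition.

8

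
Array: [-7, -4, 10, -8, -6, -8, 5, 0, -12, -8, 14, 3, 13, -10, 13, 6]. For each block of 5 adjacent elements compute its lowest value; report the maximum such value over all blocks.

Window mins for each of the 12 positions:
-7 -4 10 -8 -6 → min -8
-4 10 -8 -6 -8 → min -8
10 -8 -6 -8 5 → min -8
-8 -6 -8 5 0 → min -8
-6 -8 5 0 -12 → min -12
-8 5 0 -12 -8 → min -12
5 0 -12 -8 14 → min -12
0 -12 -8 14 3 → min -12
-12 -8 14 3 13 → min -12
-8 14 3 13 -10 → min -10
14 3 13 -10 13 → min -10
3 13 -10 13 6 → min -10
Maximum of these is -8.

-8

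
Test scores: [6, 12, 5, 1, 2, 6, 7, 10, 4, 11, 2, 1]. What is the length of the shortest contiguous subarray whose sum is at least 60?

add 6: running sum 6 < 60
add 12: running sum 18 < 60
add 5: running sum 23 < 60
add 1: running sum 24 < 60
add 2: running sum 26 < 60
add 6: running sum 32 < 60
add 7: running sum 39 < 60
add 10: running sum 49 < 60
add 4: running sum 53 < 60
add 11: shortest ending here [6, 12, 5, 1, 2, 6, 7, 10, 4, 11] sum 64, len 10
add 2: shortest ending here [12, 5, 1, 2, 6, 7, 10, 4, 11, 2] sum 60, len 10
add 1: shortest ending here [12, 5, 1, 2, 6, 7, 10, 4, 11, 2, 1] sum 61, len 11
Shortest qualifying length: 10.

10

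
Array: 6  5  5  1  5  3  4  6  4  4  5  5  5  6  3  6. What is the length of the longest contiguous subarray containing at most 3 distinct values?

Extend right; when distinct count exceeds 3, shrink from the left:
[6] 1 distinct, len 1
[6, 5] 2 distinct, len 2
[6, 5, 5] 2 distinct, len 3
[6, 5, 5, 1] 3 distinct, len 4
[6, 5, 5, 1, 5] 3 distinct, len 5
[5, 5, 1, 5, 3] 3 distinct, len 5
[5, 3, 4] 3 distinct, len 3
[3, 4, 6] 3 distinct, len 3
[3, 4, 6, 4] 3 distinct, len 4
[3, 4, 6, 4, 4] 3 distinct, len 5
[4, 6, 4, 4, 5] 3 distinct, len 5
[4, 6, 4, 4, 5, 5] 3 distinct, len 6
[4, 6, 4, 4, 5, 5, 5] 3 distinct, len 7
[4, 6, 4, 4, 5, 5, 5, 6] 3 distinct, len 8
[5, 5, 5, 6, 3] 3 distinct, len 5
[5, 5, 5, 6, 3, 6] 3 distinct, len 6
Longest length with ≤3 distinct: 8.

8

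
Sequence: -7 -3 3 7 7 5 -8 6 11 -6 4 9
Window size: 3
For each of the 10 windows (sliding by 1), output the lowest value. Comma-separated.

-7, -3, 3, 5, -8, -8, -8, -6, -6, -6

[-7, -3, 3] → min -7
[-3, 3, 7] → min -3
[3, 7, 7] → min 3
[7, 7, 5] → min 5
[7, 5, -8] → min -8
[5, -8, 6] → min -8
[-8, 6, 11] → min -8
[6, 11, -6] → min -6
[11, -6, 4] → min -6
[-6, 4, 9] → min -6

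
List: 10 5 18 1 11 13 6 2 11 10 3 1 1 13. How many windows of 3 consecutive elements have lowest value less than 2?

[10, 5, 18] → min 5
[5, 18, 1] → min 1  < 2 ✓
[18, 1, 11] → min 1  < 2 ✓
[1, 11, 13] → min 1  < 2 ✓
[11, 13, 6] → min 6
[13, 6, 2] → min 2
[6, 2, 11] → min 2
[2, 11, 10] → min 2
[11, 10, 3] → min 3
[10, 3, 1] → min 1  < 2 ✓
[3, 1, 1] → min 1  < 2 ✓
[1, 1, 13] → min 1  < 2 ✓
6 windows satisfy the condition.

6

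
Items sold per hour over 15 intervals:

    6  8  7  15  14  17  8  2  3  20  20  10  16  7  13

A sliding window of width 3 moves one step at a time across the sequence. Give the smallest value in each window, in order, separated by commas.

6 8 7 → min 6
8 7 15 → min 7
7 15 14 → min 7
15 14 17 → min 14
14 17 8 → min 8
17 8 2 → min 2
8 2 3 → min 2
2 3 20 → min 2
3 20 20 → min 3
20 20 10 → min 10
20 10 16 → min 10
10 16 7 → min 7
16 7 13 → min 7

6, 7, 7, 14, 8, 2, 2, 2, 3, 10, 10, 7, 7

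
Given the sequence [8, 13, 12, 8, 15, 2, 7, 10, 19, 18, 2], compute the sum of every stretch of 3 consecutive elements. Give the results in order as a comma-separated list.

33, 33, 35, 25, 24, 19, 36, 47, 39

8 13 12 → sum 33
13 12 8 → sum 33
12 8 15 → sum 35
8 15 2 → sum 25
15 2 7 → sum 24
2 7 10 → sum 19
7 10 19 → sum 36
10 19 18 → sum 47
19 18 2 → sum 39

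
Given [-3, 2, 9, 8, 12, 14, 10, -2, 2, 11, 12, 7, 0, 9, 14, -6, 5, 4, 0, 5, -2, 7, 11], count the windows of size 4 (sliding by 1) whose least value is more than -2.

[-3, 2, 9, 8] → min -3
[2, 9, 8, 12] → min 2  > -2 ✓
[9, 8, 12, 14] → min 8  > -2 ✓
[8, 12, 14, 10] → min 8  > -2 ✓
[12, 14, 10, -2] → min -2
[14, 10, -2, 2] → min -2
[10, -2, 2, 11] → min -2
[-2, 2, 11, 12] → min -2
[2, 11, 12, 7] → min 2  > -2 ✓
[11, 12, 7, 0] → min 0  > -2 ✓
[12, 7, 0, 9] → min 0  > -2 ✓
[7, 0, 9, 14] → min 0  > -2 ✓
[0, 9, 14, -6] → min -6
[9, 14, -6, 5] → min -6
[14, -6, 5, 4] → min -6
[-6, 5, 4, 0] → min -6
[5, 4, 0, 5] → min 0  > -2 ✓
[4, 0, 5, -2] → min -2
[0, 5, -2, 7] → min -2
[5, -2, 7, 11] → min -2
8 windows satisfy the condition.

8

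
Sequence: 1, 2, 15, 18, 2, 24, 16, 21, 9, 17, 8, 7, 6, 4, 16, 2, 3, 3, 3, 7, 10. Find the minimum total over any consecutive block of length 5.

18

(1, 2, 15, 18, 2) → sum 38
(2, 15, 18, 2, 24) → sum 61
(15, 18, 2, 24, 16) → sum 75
(18, 2, 24, 16, 21) → sum 81
(2, 24, 16, 21, 9) → sum 72
(24, 16, 21, 9, 17) → sum 87
(16, 21, 9, 17, 8) → sum 71
(21, 9, 17, 8, 7) → sum 62
(9, 17, 8, 7, 6) → sum 47
(17, 8, 7, 6, 4) → sum 42
(8, 7, 6, 4, 16) → sum 41
(7, 6, 4, 16, 2) → sum 35
(6, 4, 16, 2, 3) → sum 31
(4, 16, 2, 3, 3) → sum 28
(16, 2, 3, 3, 3) → sum 27
(2, 3, 3, 3, 7) → sum 18
(3, 3, 3, 7, 10) → sum 26
Minimum of these is 18.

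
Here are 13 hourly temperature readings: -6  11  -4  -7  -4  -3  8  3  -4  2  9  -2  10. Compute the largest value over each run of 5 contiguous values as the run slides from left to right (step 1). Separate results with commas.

11, 11, 8, 8, 8, 8, 9, 9, 10

[-6, 11, -4, -7, -4] → max 11
[11, -4, -7, -4, -3] → max 11
[-4, -7, -4, -3, 8] → max 8
[-7, -4, -3, 8, 3] → max 8
[-4, -3, 8, 3, -4] → max 8
[-3, 8, 3, -4, 2] → max 8
[8, 3, -4, 2, 9] → max 9
[3, -4, 2, 9, -2] → max 9
[-4, 2, 9, -2, 10] → max 10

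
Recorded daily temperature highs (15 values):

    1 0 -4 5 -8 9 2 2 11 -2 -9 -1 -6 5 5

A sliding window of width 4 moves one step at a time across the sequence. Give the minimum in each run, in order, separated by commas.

-4, -8, -8, -8, -8, 2, -2, -9, -9, -9, -9, -6

(1, 0, -4, 5) → min -4
(0, -4, 5, -8) → min -8
(-4, 5, -8, 9) → min -8
(5, -8, 9, 2) → min -8
(-8, 9, 2, 2) → min -8
(9, 2, 2, 11) → min 2
(2, 2, 11, -2) → min -2
(2, 11, -2, -9) → min -9
(11, -2, -9, -1) → min -9
(-2, -9, -1, -6) → min -9
(-9, -1, -6, 5) → min -9
(-1, -6, 5, 5) → min -6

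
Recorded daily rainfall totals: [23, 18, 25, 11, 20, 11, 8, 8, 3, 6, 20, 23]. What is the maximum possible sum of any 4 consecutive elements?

23 18 25 11 → sum 77
18 25 11 20 → sum 74
25 11 20 11 → sum 67
11 20 11 8 → sum 50
20 11 8 8 → sum 47
11 8 8 3 → sum 30
8 8 3 6 → sum 25
8 3 6 20 → sum 37
3 6 20 23 → sum 52
Maximum of these is 77.

77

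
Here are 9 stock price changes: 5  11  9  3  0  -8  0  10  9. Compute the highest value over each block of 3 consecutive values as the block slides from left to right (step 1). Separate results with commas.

11, 11, 9, 3, 0, 10, 10

5 11 9 → max 11
11 9 3 → max 11
9 3 0 → max 9
3 0 -8 → max 3
0 -8 0 → max 0
-8 0 10 → max 10
0 10 9 → max 10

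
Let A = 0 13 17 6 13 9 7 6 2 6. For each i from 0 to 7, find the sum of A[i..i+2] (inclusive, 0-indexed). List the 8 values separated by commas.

(0, 13, 17) → sum 30
(13, 17, 6) → sum 36
(17, 6, 13) → sum 36
(6, 13, 9) → sum 28
(13, 9, 7) → sum 29
(9, 7, 6) → sum 22
(7, 6, 2) → sum 15
(6, 2, 6) → sum 14

30, 36, 36, 28, 29, 22, 15, 14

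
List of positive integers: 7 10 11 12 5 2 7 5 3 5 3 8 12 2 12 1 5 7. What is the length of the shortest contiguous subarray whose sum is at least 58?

add 7: running sum 7 < 58
add 10: running sum 17 < 58
add 11: running sum 28 < 58
add 12: running sum 40 < 58
add 5: running sum 45 < 58
add 2: running sum 47 < 58
add 7: running sum 54 < 58
add 5: shortest ending here [7, 10, 11, 12, 5, 2, 7, 5] sum 59, len 8
add 3: shortest ending here [7, 10, 11, 12, 5, 2, 7, 5, 3] sum 62, len 9
add 5: shortest ending here [10, 11, 12, 5, 2, 7, 5, 3, 5] sum 60, len 9
add 3: shortest ending here [10, 11, 12, 5, 2, 7, 5, 3, 5, 3] sum 63, len 10
add 8: shortest ending here [11, 12, 5, 2, 7, 5, 3, 5, 3, 8] sum 61, len 10
add 12: shortest ending here [12, 5, 2, 7, 5, 3, 5, 3, 8, 12] sum 62, len 10
add 2: shortest ending here [12, 5, 2, 7, 5, 3, 5, 3, 8, 12, 2] sum 64, len 11
add 12: shortest ending here [2, 7, 5, 3, 5, 3, 8, 12, 2, 12] sum 59, len 10
add 1: shortest ending here [7, 5, 3, 5, 3, 8, 12, 2, 12, 1] sum 58, len 10
add 5: shortest ending here [7, 5, 3, 5, 3, 8, 12, 2, 12, 1, 5] sum 63, len 11
add 7: shortest ending here [3, 5, 3, 8, 12, 2, 12, 1, 5, 7] sum 58, len 10
Shortest qualifying length: 8.

8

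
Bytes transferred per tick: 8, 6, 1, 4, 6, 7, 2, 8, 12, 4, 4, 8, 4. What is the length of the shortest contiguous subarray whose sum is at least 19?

add 8: running sum 8 < 19
add 6: running sum 14 < 19
add 1: running sum 15 < 19
end 3: [8, 6, 1, 4] sum 19, len 4
end 4: [8, 6, 1, 4, 6] sum 25, len 5
end 5: [6, 1, 4, 6, 7] sum 24, len 5
end 6: [4, 6, 7, 2] sum 19, len 4
end 7: [6, 7, 2, 8] sum 23, len 4
end 8: [8, 12] sum 20, len 2
end 9: [8, 12, 4] sum 24, len 3
end 10: [12, 4, 4] sum 20, len 3
end 11: [12, 4, 4, 8] sum 28, len 4
end 12: [4, 4, 8, 4] sum 20, len 4
Shortest qualifying length: 2.

2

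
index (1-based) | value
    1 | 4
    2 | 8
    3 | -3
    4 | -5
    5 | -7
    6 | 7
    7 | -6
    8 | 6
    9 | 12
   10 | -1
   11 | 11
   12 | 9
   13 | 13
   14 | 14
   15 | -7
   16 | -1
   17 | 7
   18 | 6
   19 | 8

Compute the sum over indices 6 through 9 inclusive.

19

Elements at indices 6..9: 7, -6, 6, 12
sum(7, -6, 6, 12) = 19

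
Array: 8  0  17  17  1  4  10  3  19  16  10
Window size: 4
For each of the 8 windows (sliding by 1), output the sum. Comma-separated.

42, 35, 39, 32, 18, 36, 48, 48

[8, 0, 17, 17] → sum 42
[0, 17, 17, 1] → sum 35
[17, 17, 1, 4] → sum 39
[17, 1, 4, 10] → sum 32
[1, 4, 10, 3] → sum 18
[4, 10, 3, 19] → sum 36
[10, 3, 19, 16] → sum 48
[3, 19, 16, 10] → sum 48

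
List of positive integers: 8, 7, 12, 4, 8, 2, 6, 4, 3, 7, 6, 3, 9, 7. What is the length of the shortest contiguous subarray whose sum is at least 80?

14

Extend right; whenever the sum reaches 80, record the length and shrink from the left:
add 8: running sum 8 < 80
add 7: running sum 15 < 80
add 12: running sum 27 < 80
add 4: running sum 31 < 80
add 8: running sum 39 < 80
add 2: running sum 41 < 80
add 6: running sum 47 < 80
add 4: running sum 51 < 80
add 3: running sum 54 < 80
add 7: running sum 61 < 80
add 6: running sum 67 < 80
add 3: running sum 70 < 80
add 9: running sum 79 < 80
end 13: [8, 7, 12, 4, 8, 2, 6, 4, 3, 7, 6, 3, 9, 7] sum 86, len 14
Shortest qualifying length: 14.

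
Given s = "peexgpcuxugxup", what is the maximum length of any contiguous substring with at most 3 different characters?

Extend right; when distinct count exceeds 3, shrink from the left:
[p] 1 distinct, len 1
[p, e] 2 distinct, len 2
[p, e, e] 2 distinct, len 3
[p, e, e, x] 3 distinct, len 4
[e, e, x, g] 3 distinct, len 4
[x, g, p] 3 distinct, len 3
[g, p, c] 3 distinct, len 3
[p, c, u] 3 distinct, len 3
[c, u, x] 3 distinct, len 3
[c, u, x, u] 3 distinct, len 4
[u, x, u, g] 3 distinct, len 4
[u, x, u, g, x] 3 distinct, len 5
[u, x, u, g, x, u] 3 distinct, len 6
[x, u, p] 3 distinct, len 3
Longest length with ≤3 distinct: 6.

6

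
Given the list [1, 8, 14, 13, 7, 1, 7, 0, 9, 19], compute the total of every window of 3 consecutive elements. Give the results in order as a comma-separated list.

23, 35, 34, 21, 15, 8, 16, 28

Sliding a size-3 window across the 10 values:
[1, 8, 14] → sum 23
[8, 14, 13] → sum 35
[14, 13, 7] → sum 34
[13, 7, 1] → sum 21
[7, 1, 7] → sum 15
[1, 7, 0] → sum 8
[7, 0, 9] → sum 16
[0, 9, 19] → sum 28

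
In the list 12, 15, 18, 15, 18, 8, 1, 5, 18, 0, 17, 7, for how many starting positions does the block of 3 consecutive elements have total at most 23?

2

12 15 18 → sum 45
15 18 15 → sum 48
18 15 18 → sum 51
15 18 8 → sum 41
18 8 1 → sum 27
8 1 5 → sum 14  ≤ 23 ✓
1 5 18 → sum 24
5 18 0 → sum 23  ≤ 23 ✓
18 0 17 → sum 35
0 17 7 → sum 24
2 windows satisfy the condition.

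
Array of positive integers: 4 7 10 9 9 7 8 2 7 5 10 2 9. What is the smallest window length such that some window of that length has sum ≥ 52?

Extend right; whenever the sum reaches 52, record the length and shrink from the left:
add 4: running sum 4 < 52
add 7: running sum 11 < 52
add 10: running sum 21 < 52
add 9: running sum 30 < 52
add 9: running sum 39 < 52
add 7: running sum 46 < 52
add 8: shortest ending here [4, 7, 10, 9, 9, 7, 8] sum 54, len 7
add 2: shortest ending here [7, 10, 9, 9, 7, 8, 2] sum 52, len 7
add 7: shortest ending here [10, 9, 9, 7, 8, 2, 7] sum 52, len 7
add 5: shortest ending here [10, 9, 9, 7, 8, 2, 7, 5] sum 57, len 8
add 10: shortest ending here [9, 9, 7, 8, 2, 7, 5, 10] sum 57, len 8
add 2: shortest ending here [9, 9, 7, 8, 2, 7, 5, 10, 2] sum 59, len 9
add 9: shortest ending here [9, 7, 8, 2, 7, 5, 10, 2, 9] sum 59, len 9
Shortest qualifying length: 7.

7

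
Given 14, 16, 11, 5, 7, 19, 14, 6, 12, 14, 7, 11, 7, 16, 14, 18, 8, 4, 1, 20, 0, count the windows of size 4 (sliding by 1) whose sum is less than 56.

14 16 11 5 → sum 46  < 56 ✓
16 11 5 7 → sum 39  < 56 ✓
11 5 7 19 → sum 42  < 56 ✓
5 7 19 14 → sum 45  < 56 ✓
7 19 14 6 → sum 46  < 56 ✓
19 14 6 12 → sum 51  < 56 ✓
14 6 12 14 → sum 46  < 56 ✓
6 12 14 7 → sum 39  < 56 ✓
12 14 7 11 → sum 44  < 56 ✓
14 7 11 7 → sum 39  < 56 ✓
7 11 7 16 → sum 41  < 56 ✓
11 7 16 14 → sum 48  < 56 ✓
7 16 14 18 → sum 55  < 56 ✓
16 14 18 8 → sum 56
14 18 8 4 → sum 44  < 56 ✓
18 8 4 1 → sum 31  < 56 ✓
8 4 1 20 → sum 33  < 56 ✓
4 1 20 0 → sum 25  < 56 ✓
17 windows satisfy the condition.

17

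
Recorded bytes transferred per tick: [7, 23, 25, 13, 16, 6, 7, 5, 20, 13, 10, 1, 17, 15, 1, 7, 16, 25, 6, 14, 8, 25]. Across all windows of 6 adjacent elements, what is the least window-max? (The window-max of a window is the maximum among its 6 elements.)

17

Window maxs for each of the 17 positions:
7 23 25 13 16 6 → max 25
23 25 13 16 6 7 → max 25
25 13 16 6 7 5 → max 25
13 16 6 7 5 20 → max 20
16 6 7 5 20 13 → max 20
6 7 5 20 13 10 → max 20
7 5 20 13 10 1 → max 20
5 20 13 10 1 17 → max 20
20 13 10 1 17 15 → max 20
13 10 1 17 15 1 → max 17
10 1 17 15 1 7 → max 17
1 17 15 1 7 16 → max 17
17 15 1 7 16 25 → max 25
15 1 7 16 25 6 → max 25
1 7 16 25 6 14 → max 25
7 16 25 6 14 8 → max 25
16 25 6 14 8 25 → max 25
Least of these is 17.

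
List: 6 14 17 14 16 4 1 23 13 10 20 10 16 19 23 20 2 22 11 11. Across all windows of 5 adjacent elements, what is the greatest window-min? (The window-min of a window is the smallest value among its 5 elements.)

6 14 17 14 16 → min 6
14 17 14 16 4 → min 4
17 14 16 4 1 → min 1
14 16 4 1 23 → min 1
16 4 1 23 13 → min 1
4 1 23 13 10 → min 1
1 23 13 10 20 → min 1
23 13 10 20 10 → min 10
13 10 20 10 16 → min 10
10 20 10 16 19 → min 10
20 10 16 19 23 → min 10
10 16 19 23 20 → min 10
16 19 23 20 2 → min 2
19 23 20 2 22 → min 2
23 20 2 22 11 → min 2
20 2 22 11 11 → min 2
Greatest of these is 10.

10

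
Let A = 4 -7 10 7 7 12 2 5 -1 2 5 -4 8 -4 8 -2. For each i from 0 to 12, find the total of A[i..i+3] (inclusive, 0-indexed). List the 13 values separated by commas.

(4, -7, 10, 7) → sum 14
(-7, 10, 7, 7) → sum 17
(10, 7, 7, 12) → sum 36
(7, 7, 12, 2) → sum 28
(7, 12, 2, 5) → sum 26
(12, 2, 5, -1) → sum 18
(2, 5, -1, 2) → sum 8
(5, -1, 2, 5) → sum 11
(-1, 2, 5, -4) → sum 2
(2, 5, -4, 8) → sum 11
(5, -4, 8, -4) → sum 5
(-4, 8, -4, 8) → sum 8
(8, -4, 8, -2) → sum 10

14, 17, 36, 28, 26, 18, 8, 11, 2, 11, 5, 8, 10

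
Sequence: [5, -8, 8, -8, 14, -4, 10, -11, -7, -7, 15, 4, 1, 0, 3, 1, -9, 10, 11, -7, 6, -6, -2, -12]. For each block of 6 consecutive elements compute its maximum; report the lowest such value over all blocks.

(5, -8, 8, -8, 14, -4) → max 14
(-8, 8, -8, 14, -4, 10) → max 14
(8, -8, 14, -4, 10, -11) → max 14
(-8, 14, -4, 10, -11, -7) → max 14
(14, -4, 10, -11, -7, -7) → max 14
(-4, 10, -11, -7, -7, 15) → max 15
(10, -11, -7, -7, 15, 4) → max 15
(-11, -7, -7, 15, 4, 1) → max 15
(-7, -7, 15, 4, 1, 0) → max 15
(-7, 15, 4, 1, 0, 3) → max 15
(15, 4, 1, 0, 3, 1) → max 15
(4, 1, 0, 3, 1, -9) → max 4
(1, 0, 3, 1, -9, 10) → max 10
(0, 3, 1, -9, 10, 11) → max 11
(3, 1, -9, 10, 11, -7) → max 11
(1, -9, 10, 11, -7, 6) → max 11
(-9, 10, 11, -7, 6, -6) → max 11
(10, 11, -7, 6, -6, -2) → max 11
(11, -7, 6, -6, -2, -12) → max 11
Lowest of these is 4.

4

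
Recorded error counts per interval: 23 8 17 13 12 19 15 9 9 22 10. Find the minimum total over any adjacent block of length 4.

[23, 8, 17, 13] → sum 61
[8, 17, 13, 12] → sum 50
[17, 13, 12, 19] → sum 61
[13, 12, 19, 15] → sum 59
[12, 19, 15, 9] → sum 55
[19, 15, 9, 9] → sum 52
[15, 9, 9, 22] → sum 55
[9, 9, 22, 10] → sum 50
Minimum of these is 50.

50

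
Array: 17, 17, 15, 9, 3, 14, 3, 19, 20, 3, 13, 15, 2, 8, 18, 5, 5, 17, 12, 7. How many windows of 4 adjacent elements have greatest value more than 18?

17 17 15 9 → max 17
17 15 9 3 → max 17
15 9 3 14 → max 15
9 3 14 3 → max 14
3 14 3 19 → max 19  > 18 ✓
14 3 19 20 → max 20  > 18 ✓
3 19 20 3 → max 20  > 18 ✓
19 20 3 13 → max 20  > 18 ✓
20 3 13 15 → max 20  > 18 ✓
3 13 15 2 → max 15
13 15 2 8 → max 15
15 2 8 18 → max 18
2 8 18 5 → max 18
8 18 5 5 → max 18
18 5 5 17 → max 18
5 5 17 12 → max 17
5 17 12 7 → max 17
5 windows satisfy the condition.

5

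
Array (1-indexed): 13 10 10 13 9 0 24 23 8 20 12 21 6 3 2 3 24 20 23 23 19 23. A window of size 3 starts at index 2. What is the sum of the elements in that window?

33

Elements at indices 2..4: 10, 10, 13
sum(10, 10, 13) = 33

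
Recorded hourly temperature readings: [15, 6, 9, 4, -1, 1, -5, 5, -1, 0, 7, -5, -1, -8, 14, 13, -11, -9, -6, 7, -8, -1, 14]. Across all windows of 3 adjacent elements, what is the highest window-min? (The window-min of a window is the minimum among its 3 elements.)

6

(15, 6, 9) → min 6
(6, 9, 4) → min 4
(9, 4, -1) → min -1
(4, -1, 1) → min -1
(-1, 1, -5) → min -5
(1, -5, 5) → min -5
(-5, 5, -1) → min -5
(5, -1, 0) → min -1
(-1, 0, 7) → min -1
(0, 7, -5) → min -5
(7, -5, -1) → min -5
(-5, -1, -8) → min -8
(-1, -8, 14) → min -8
(-8, 14, 13) → min -8
(14, 13, -11) → min -11
(13, -11, -9) → min -11
(-11, -9, -6) → min -11
(-9, -6, 7) → min -9
(-6, 7, -8) → min -8
(7, -8, -1) → min -8
(-8, -1, 14) → min -8
Highest of these is 6.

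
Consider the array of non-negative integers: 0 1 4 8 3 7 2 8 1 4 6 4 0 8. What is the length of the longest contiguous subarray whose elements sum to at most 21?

5

Extend to the right; shrink from the left whenever the sum exceeds 21:
→ 0: sum 0, len 1
→ 1: sum 1, len 2
→ 4: sum 5, len 3
→ 8: sum 13, len 4
→ 3: sum 16, len 5
→ 7 (dropped 0, 1, 4): sum 18, len 3
→ 2: sum 20, len 4
→ 8 (dropped 8): sum 20, len 4
→ 1: sum 21, len 5
→ 4 (dropped 3, 7): sum 15, len 4
→ 6: sum 21, len 5
→ 4 (dropped 2, 8): sum 15, len 4
→ 0: sum 15, len 5
→ 8 (dropped 1, 4): sum 18, len 4
Longest length seen: 5.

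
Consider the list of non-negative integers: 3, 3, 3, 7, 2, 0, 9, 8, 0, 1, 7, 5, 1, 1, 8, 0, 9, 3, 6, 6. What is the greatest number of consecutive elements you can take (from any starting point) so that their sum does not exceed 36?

[3] sum 3 len 1
[3, 3] sum 6 len 2
[3, 3, 3] sum 9 len 3
[3, 3, 3, 7] sum 16 len 4
[3, 3, 3, 7, 2] sum 18 len 5
[3, 3, 3, 7, 2, 0] sum 18 len 6
[3, 3, 3, 7, 2, 0, 9] sum 27 len 7
[3, 3, 3, 7, 2, 0, 9, 8] sum 35 len 8
[3, 3, 3, 7, 2, 0, 9, 8, 0] sum 35 len 9
[3, 3, 3, 7, 2, 0, 9, 8, 0, 1] sum 36 len 10
[7, 2, 0, 9, 8, 0, 1, 7] sum 34 len 8
[2, 0, 9, 8, 0, 1, 7, 5] sum 32 len 8
[2, 0, 9, 8, 0, 1, 7, 5, 1] sum 33 len 9
[2, 0, 9, 8, 0, 1, 7, 5, 1, 1] sum 34 len 10
[8, 0, 1, 7, 5, 1, 1, 8] sum 31 len 8
[8, 0, 1, 7, 5, 1, 1, 8, 0] sum 31 len 9
[0, 1, 7, 5, 1, 1, 8, 0, 9] sum 32 len 9
[0, 1, 7, 5, 1, 1, 8, 0, 9, 3] sum 35 len 10
[5, 1, 1, 8, 0, 9, 3, 6] sum 33 len 8
[1, 1, 8, 0, 9, 3, 6, 6] sum 34 len 8
Longest length seen: 10.

10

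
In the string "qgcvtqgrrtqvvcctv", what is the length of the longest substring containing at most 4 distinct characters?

8

Extend right; when distinct count exceeds 4, shrink from the left:
add q: window [q] (1 distinct), len 1
add g: window [q, g] (2 distinct), len 2
add c: window [q, g, c] (3 distinct), len 3
add v: window [q, g, c, v] (4 distinct), len 4
add t: window [g, c, v, t] (4 distinct), len 4
add q: window [c, v, t, q] (4 distinct), len 4
add g: window [v, t, q, g] (4 distinct), len 4
add r: window [t, q, g, r] (4 distinct), len 4
add r: window [t, q, g, r, r] (4 distinct), len 5
add t: window [t, q, g, r, r, t] (4 distinct), len 6
add q: window [t, q, g, r, r, t, q] (4 distinct), len 7
add v: window [r, r, t, q, v] (4 distinct), len 5
add v: window [r, r, t, q, v, v] (4 distinct), len 6
add c: window [t, q, v, v, c] (4 distinct), len 5
add c: window [t, q, v, v, c, c] (4 distinct), len 6
add t: window [t, q, v, v, c, c, t] (4 distinct), len 7
add v: window [t, q, v, v, c, c, t, v] (4 distinct), len 8
Longest length with ≤4 distinct: 8.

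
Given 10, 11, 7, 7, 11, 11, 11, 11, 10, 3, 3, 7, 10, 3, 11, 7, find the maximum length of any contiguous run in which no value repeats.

[10] len 1
[10, 11] len 2
[10, 11, 7] len 3
[7] len 1
[7, 11] len 2
[11] len 1
[11] len 1
[11] len 1
[11, 10] len 2
[11, 10, 3] len 3
[3] len 1
[3, 7] len 2
[3, 7, 10] len 3
[7, 10, 3] len 3
[7, 10, 3, 11] len 4
[10, 3, 11, 7] len 4
Longest all-distinct length: 4.

4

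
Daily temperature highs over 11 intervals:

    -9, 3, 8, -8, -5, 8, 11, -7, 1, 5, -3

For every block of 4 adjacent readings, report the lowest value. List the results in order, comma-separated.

-9, -8, -8, -8, -7, -7, -7, -7

-9 3 8 -8 → min -9
3 8 -8 -5 → min -8
8 -8 -5 8 → min -8
-8 -5 8 11 → min -8
-5 8 11 -7 → min -7
8 11 -7 1 → min -7
11 -7 1 5 → min -7
-7 1 5 -3 → min -7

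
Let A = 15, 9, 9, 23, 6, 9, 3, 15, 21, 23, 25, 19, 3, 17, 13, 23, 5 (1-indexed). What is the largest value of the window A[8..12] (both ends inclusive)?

Elements at indices 8..12: 15, 21, 23, 25, 19
max(15, 21, 23, 25, 19) = 25

25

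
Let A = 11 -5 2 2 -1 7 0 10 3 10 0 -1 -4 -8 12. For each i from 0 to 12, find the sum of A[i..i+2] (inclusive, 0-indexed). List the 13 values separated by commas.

8, -1, 3, 8, 6, 17, 13, 23, 13, 9, -5, -13, 0

[11, -5, 2] → sum 8
[-5, 2, 2] → sum -1
[2, 2, -1] → sum 3
[2, -1, 7] → sum 8
[-1, 7, 0] → sum 6
[7, 0, 10] → sum 17
[0, 10, 3] → sum 13
[10, 3, 10] → sum 23
[3, 10, 0] → sum 13
[10, 0, -1] → sum 9
[0, -1, -4] → sum -5
[-1, -4, -8] → sum -13
[-4, -8, 12] → sum 0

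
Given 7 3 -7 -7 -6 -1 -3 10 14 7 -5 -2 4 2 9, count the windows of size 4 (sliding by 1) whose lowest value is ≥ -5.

[7, 3, -7, -7] → min -7
[3, -7, -7, -6] → min -7
[-7, -7, -6, -1] → min -7
[-7, -6, -1, -3] → min -7
[-6, -1, -3, 10] → min -6
[-1, -3, 10, 14] → min -3  ≥ -5 ✓
[-3, 10, 14, 7] → min -3  ≥ -5 ✓
[10, 14, 7, -5] → min -5  ≥ -5 ✓
[14, 7, -5, -2] → min -5  ≥ -5 ✓
[7, -5, -2, 4] → min -5  ≥ -5 ✓
[-5, -2, 4, 2] → min -5  ≥ -5 ✓
[-2, 4, 2, 9] → min -2  ≥ -5 ✓
7 windows satisfy the condition.

7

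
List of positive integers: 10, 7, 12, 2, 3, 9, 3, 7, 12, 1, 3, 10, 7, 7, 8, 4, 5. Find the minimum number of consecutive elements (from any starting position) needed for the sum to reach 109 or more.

17

add 10: running sum 10 < 109
add 7: running sum 17 < 109
add 12: running sum 29 < 109
add 2: running sum 31 < 109
add 3: running sum 34 < 109
add 9: running sum 43 < 109
add 3: running sum 46 < 109
add 7: running sum 53 < 109
add 12: running sum 65 < 109
add 1: running sum 66 < 109
add 3: running sum 69 < 109
add 10: running sum 79 < 109
add 7: running sum 86 < 109
add 7: running sum 93 < 109
add 8: running sum 101 < 109
add 4: running sum 105 < 109
end 16: [10, 7, 12, 2, 3, 9, 3, 7, 12, 1, 3, 10, 7, 7, 8, 4, 5] sum 110, len 17
Shortest qualifying length: 17.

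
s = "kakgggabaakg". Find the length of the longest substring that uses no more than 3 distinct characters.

[k] 1 distinct, len 1
[k, a] 2 distinct, len 2
[k, a, k] 2 distinct, len 3
[k, a, k, g] 3 distinct, len 4
[k, a, k, g, g] 3 distinct, len 5
[k, a, k, g, g, g] 3 distinct, len 6
[k, a, k, g, g, g, a] 3 distinct, len 7
[g, g, g, a, b] 3 distinct, len 5
[g, g, g, a, b, a] 3 distinct, len 6
[g, g, g, a, b, a, a] 3 distinct, len 7
[a, b, a, a, k] 3 distinct, len 5
[a, a, k, g] 3 distinct, len 4
Longest length with ≤3 distinct: 7.

7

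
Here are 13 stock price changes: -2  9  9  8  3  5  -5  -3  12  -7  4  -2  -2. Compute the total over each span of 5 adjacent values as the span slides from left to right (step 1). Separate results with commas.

(-2, 9, 9, 8, 3) → sum 27
(9, 9, 8, 3, 5) → sum 34
(9, 8, 3, 5, -5) → sum 20
(8, 3, 5, -5, -3) → sum 8
(3, 5, -5, -3, 12) → sum 12
(5, -5, -3, 12, -7) → sum 2
(-5, -3, 12, -7, 4) → sum 1
(-3, 12, -7, 4, -2) → sum 4
(12, -7, 4, -2, -2) → sum 5

27, 34, 20, 8, 12, 2, 1, 4, 5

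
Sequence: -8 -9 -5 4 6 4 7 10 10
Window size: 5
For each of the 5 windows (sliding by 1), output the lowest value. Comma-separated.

Sliding a size-5 window across the 9 values:
[-8, -9, -5, 4, 6] → min -9
[-9, -5, 4, 6, 4] → min -9
[-5, 4, 6, 4, 7] → min -5
[4, 6, 4, 7, 10] → min 4
[6, 4, 7, 10, 10] → min 4

-9, -9, -5, 4, 4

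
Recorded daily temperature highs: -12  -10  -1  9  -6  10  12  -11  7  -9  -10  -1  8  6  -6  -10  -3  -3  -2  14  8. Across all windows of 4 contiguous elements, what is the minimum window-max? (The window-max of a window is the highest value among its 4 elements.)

-3

[-12, -10, -1, 9] → max 9
[-10, -1, 9, -6] → max 9
[-1, 9, -6, 10] → max 10
[9, -6, 10, 12] → max 12
[-6, 10, 12, -11] → max 12
[10, 12, -11, 7] → max 12
[12, -11, 7, -9] → max 12
[-11, 7, -9, -10] → max 7
[7, -9, -10, -1] → max 7
[-9, -10, -1, 8] → max 8
[-10, -1, 8, 6] → max 8
[-1, 8, 6, -6] → max 8
[8, 6, -6, -10] → max 8
[6, -6, -10, -3] → max 6
[-6, -10, -3, -3] → max -3
[-10, -3, -3, -2] → max -2
[-3, -3, -2, 14] → max 14
[-3, -2, 14, 8] → max 14
Minimum of these is -3.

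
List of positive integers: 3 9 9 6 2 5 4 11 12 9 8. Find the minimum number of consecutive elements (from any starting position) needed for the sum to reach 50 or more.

Extend right; whenever the sum reaches 50, record the length and shrink from the left:
add 3: running sum 3 < 50
add 9: running sum 12 < 50
add 9: running sum 21 < 50
add 6: running sum 27 < 50
add 2: running sum 29 < 50
add 5: running sum 34 < 50
add 4: running sum 38 < 50
add 11: running sum 49 < 50
add 12: shortest ending here [9, 9, 6, 2, 5, 4, 11, 12] sum 58, len 8
add 9: shortest ending here [9, 6, 2, 5, 4, 11, 12, 9] sum 58, len 8
add 8: shortest ending here [2, 5, 4, 11, 12, 9, 8] sum 51, len 7
Shortest qualifying length: 7.

7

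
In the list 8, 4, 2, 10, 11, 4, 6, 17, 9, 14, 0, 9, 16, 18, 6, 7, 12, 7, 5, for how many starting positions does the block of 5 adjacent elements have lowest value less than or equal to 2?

8

(8, 4, 2, 10, 11) → min 2  ≤ 2 ✓
(4, 2, 10, 11, 4) → min 2  ≤ 2 ✓
(2, 10, 11, 4, 6) → min 2  ≤ 2 ✓
(10, 11, 4, 6, 17) → min 4
(11, 4, 6, 17, 9) → min 4
(4, 6, 17, 9, 14) → min 4
(6, 17, 9, 14, 0) → min 0  ≤ 2 ✓
(17, 9, 14, 0, 9) → min 0  ≤ 2 ✓
(9, 14, 0, 9, 16) → min 0  ≤ 2 ✓
(14, 0, 9, 16, 18) → min 0  ≤ 2 ✓
(0, 9, 16, 18, 6) → min 0  ≤ 2 ✓
(9, 16, 18, 6, 7) → min 6
(16, 18, 6, 7, 12) → min 6
(18, 6, 7, 12, 7) → min 6
(6, 7, 12, 7, 5) → min 5
8 windows satisfy the condition.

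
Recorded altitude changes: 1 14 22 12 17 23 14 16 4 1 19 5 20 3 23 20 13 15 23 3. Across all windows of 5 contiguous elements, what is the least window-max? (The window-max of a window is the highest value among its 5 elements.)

Each size-5 window and its max:
1 14 22 12 17 → max 22
14 22 12 17 23 → max 23
22 12 17 23 14 → max 23
12 17 23 14 16 → max 23
17 23 14 16 4 → max 23
23 14 16 4 1 → max 23
14 16 4 1 19 → max 19
16 4 1 19 5 → max 19
4 1 19 5 20 → max 20
1 19 5 20 3 → max 20
19 5 20 3 23 → max 23
5 20 3 23 20 → max 23
20 3 23 20 13 → max 23
3 23 20 13 15 → max 23
23 20 13 15 23 → max 23
20 13 15 23 3 → max 23
Least of these is 19.

19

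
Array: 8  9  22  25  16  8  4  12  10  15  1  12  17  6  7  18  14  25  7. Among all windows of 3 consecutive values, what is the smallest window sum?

[8, 9, 22] → sum 39
[9, 22, 25] → sum 56
[22, 25, 16] → sum 63
[25, 16, 8] → sum 49
[16, 8, 4] → sum 28
[8, 4, 12] → sum 24
[4, 12, 10] → sum 26
[12, 10, 15] → sum 37
[10, 15, 1] → sum 26
[15, 1, 12] → sum 28
[1, 12, 17] → sum 30
[12, 17, 6] → sum 35
[17, 6, 7] → sum 30
[6, 7, 18] → sum 31
[7, 18, 14] → sum 39
[18, 14, 25] → sum 57
[14, 25, 7] → sum 46
Smallest of these is 24.

24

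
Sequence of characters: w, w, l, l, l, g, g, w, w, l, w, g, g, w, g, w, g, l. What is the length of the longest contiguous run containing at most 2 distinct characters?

[w] 1 distinct, len 1
[w, w] 1 distinct, len 2
[w, w, l] 2 distinct, len 3
[w, w, l, l] 2 distinct, len 4
[w, w, l, l, l] 2 distinct, len 5
[l, l, l, g] 2 distinct, len 4
[l, l, l, g, g] 2 distinct, len 5
[g, g, w] 2 distinct, len 3
[g, g, w, w] 2 distinct, len 4
[w, w, l] 2 distinct, len 3
[w, w, l, w] 2 distinct, len 4
[w, g] 2 distinct, len 2
[w, g, g] 2 distinct, len 3
[w, g, g, w] 2 distinct, len 4
[w, g, g, w, g] 2 distinct, len 5
[w, g, g, w, g, w] 2 distinct, len 6
[w, g, g, w, g, w, g] 2 distinct, len 7
[g, l] 2 distinct, len 2
Longest length with ≤2 distinct: 7.

7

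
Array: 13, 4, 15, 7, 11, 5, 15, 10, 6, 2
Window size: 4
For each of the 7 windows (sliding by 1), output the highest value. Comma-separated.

[13, 4, 15, 7] → max 15
[4, 15, 7, 11] → max 15
[15, 7, 11, 5] → max 15
[7, 11, 5, 15] → max 15
[11, 5, 15, 10] → max 15
[5, 15, 10, 6] → max 15
[15, 10, 6, 2] → max 15

15, 15, 15, 15, 15, 15, 15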